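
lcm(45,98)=4410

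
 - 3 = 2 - 5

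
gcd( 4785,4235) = 55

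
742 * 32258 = 23935436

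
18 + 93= 111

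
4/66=2/33 = 0.06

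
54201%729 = 255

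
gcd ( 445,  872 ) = 1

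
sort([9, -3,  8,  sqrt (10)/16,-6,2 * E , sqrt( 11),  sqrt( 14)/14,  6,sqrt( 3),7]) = [ - 6,- 3,sqrt( 10)/16,sqrt( 14 ) /14  ,  sqrt(3),sqrt( 11), 2 * E, 6, 7 , 8, 9]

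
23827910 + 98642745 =122470655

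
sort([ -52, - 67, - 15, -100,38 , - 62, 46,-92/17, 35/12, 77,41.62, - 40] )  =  [- 100 , - 67, - 62, - 52,-40, - 15, - 92/17,35/12,38,41.62, 46,77]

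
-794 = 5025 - 5819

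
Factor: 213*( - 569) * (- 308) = 2^2*3^1 *7^1*11^1* 71^1*569^1 = 37328676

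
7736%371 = 316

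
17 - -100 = 117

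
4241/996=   4241/996= 4.26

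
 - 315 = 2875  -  3190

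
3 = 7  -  4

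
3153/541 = 5 + 448/541 = 5.83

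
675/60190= 135/12038=0.01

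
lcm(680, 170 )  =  680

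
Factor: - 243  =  -3^5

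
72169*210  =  15155490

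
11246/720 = 5623/360 = 15.62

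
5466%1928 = 1610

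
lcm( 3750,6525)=326250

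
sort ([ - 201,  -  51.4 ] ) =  [ - 201,-51.4] 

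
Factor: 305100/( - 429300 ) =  - 3^( - 1 )*53^( - 1 ) *113^1 = -113/159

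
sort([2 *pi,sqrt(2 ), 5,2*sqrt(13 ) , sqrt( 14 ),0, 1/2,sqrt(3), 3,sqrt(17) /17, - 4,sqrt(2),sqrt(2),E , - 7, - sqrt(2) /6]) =[  -  7, - 4,  -  sqrt( 2)/6,0,  sqrt(17) /17 , 1/2,sqrt(2), sqrt( 2), sqrt(2 ),sqrt(3),  E,3 , sqrt( 14),5,2*pi, 2*sqrt(13 ) ]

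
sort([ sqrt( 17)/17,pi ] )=[ sqrt( 17 ) /17, pi ]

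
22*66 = 1452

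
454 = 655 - 201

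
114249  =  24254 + 89995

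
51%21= 9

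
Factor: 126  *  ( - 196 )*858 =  - 2^4*3^3*7^3 * 11^1*13^1 = - 21189168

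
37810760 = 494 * 76540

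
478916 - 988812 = -509896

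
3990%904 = 374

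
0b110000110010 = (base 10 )3122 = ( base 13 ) 1562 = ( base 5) 44442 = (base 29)3kj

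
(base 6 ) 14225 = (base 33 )225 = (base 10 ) 2249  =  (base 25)3EO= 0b100011001001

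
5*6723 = 33615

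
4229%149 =57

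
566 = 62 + 504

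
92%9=2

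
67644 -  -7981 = 75625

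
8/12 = 2/3 = 0.67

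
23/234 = 23/234 = 0.10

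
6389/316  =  6389/316 = 20.22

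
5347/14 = 5347/14 = 381.93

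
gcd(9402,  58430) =2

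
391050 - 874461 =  - 483411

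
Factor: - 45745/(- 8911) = 6535/1273 = 5^1*19^(-1)*67^( - 1)*1307^1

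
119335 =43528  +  75807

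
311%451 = 311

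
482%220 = 42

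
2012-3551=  - 1539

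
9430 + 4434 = 13864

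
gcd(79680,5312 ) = 5312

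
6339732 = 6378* 994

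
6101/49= 6101/49 = 124.51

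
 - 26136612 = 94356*( - 277 )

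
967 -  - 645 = 1612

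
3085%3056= 29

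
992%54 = 20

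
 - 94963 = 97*(-979)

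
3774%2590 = 1184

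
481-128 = 353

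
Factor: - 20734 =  - 2^1*7^1*1481^1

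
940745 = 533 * 1765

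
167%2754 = 167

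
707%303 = 101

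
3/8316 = 1/2772 = 0.00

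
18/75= 6/25 = 0.24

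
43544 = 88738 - 45194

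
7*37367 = 261569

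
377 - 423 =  - 46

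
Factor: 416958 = 2^1 * 3^1 *69493^1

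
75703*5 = 378515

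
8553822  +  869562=9423384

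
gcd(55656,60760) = 8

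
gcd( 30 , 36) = 6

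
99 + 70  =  169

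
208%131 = 77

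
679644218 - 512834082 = 166810136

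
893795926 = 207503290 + 686292636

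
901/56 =16 + 5/56 = 16.09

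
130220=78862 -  - 51358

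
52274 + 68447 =120721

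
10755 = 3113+7642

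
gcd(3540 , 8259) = 3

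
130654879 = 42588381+88066498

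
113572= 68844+44728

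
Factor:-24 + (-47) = - 71^1 = -  71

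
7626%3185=1256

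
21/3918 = 7/1306= 0.01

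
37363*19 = 709897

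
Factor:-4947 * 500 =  - 2473500= - 2^2*3^1 * 5^3*17^1*97^1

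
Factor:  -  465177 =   -  3^1 * 19^1*8161^1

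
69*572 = 39468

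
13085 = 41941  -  28856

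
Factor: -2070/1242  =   - 5/3 =- 3^( - 1)*5^1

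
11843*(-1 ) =-11843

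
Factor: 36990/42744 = 45/52 = 2^( - 2 ) * 3^2 * 5^1*13^( - 1) 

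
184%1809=184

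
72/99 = 8/11 =0.73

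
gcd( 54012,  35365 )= 643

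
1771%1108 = 663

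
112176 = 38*2952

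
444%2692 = 444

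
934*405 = 378270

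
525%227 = 71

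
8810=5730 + 3080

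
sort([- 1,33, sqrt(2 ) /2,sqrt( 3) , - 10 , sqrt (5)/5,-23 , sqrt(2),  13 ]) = [ - 23, - 10, - 1, sqrt( 5 ) /5, sqrt( 2)/2,sqrt( 2 ),sqrt( 3 ),13, 33] 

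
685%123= 70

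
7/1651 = 7/1651 = 0.00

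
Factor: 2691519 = 3^1*29^1 * 30937^1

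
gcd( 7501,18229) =1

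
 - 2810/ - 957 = 2 + 896/957 = 2.94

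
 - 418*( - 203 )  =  84854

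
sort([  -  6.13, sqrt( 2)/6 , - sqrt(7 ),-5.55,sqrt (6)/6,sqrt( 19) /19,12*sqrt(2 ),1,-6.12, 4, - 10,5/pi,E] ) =[ - 10, - 6.13, - 6.12, - 5.55, - sqrt(7) , sqrt(19) /19 , sqrt(2) /6,  sqrt(6 ) /6, 1,5/pi,E,4,12*sqrt( 2)]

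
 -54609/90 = -18203/30  =  -606.77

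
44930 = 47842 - 2912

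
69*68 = 4692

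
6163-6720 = -557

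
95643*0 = 0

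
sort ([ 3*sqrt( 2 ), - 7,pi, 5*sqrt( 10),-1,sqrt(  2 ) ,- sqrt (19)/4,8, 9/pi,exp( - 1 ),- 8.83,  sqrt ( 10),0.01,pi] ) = [ -8.83 , - 7 ,-sqrt (19)/4, - 1,0.01, exp(  -  1 ),sqrt(2),9/pi,pi , pi,sqrt(10 ),  3*sqrt(2 ), 8,5*sqrt(10)]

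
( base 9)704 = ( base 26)lp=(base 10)571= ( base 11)47A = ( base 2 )1000111011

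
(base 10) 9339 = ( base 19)16GA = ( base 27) clo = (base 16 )247B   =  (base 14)3591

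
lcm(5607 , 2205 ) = 196245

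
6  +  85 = 91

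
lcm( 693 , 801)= 61677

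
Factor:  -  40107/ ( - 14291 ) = 3^1 * 29^1*31^ (-1 ) = 87/31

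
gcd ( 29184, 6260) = 4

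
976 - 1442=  - 466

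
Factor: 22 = 2^1*11^1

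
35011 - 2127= 32884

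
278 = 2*139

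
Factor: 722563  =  722563^1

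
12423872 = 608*20434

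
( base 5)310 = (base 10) 80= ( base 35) 2a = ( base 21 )3H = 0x50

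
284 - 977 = - 693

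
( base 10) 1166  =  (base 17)40a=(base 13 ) 6B9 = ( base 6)5222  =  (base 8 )2216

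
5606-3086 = 2520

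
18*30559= 550062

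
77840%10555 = 3955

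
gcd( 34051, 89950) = 1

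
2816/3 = 938 + 2/3 =938.67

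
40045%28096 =11949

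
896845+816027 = 1712872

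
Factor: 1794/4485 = 2^1*5^( - 1) = 2/5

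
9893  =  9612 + 281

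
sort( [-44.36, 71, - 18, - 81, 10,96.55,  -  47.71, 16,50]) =[ - 81,-47.71,  -  44.36, - 18,10, 16, 50,71 , 96.55]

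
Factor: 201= 3^1*67^1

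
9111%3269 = 2573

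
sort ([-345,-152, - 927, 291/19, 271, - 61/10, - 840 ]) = [-927, - 840,  -  345,-152 , - 61/10, 291/19, 271 ] 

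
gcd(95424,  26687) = 1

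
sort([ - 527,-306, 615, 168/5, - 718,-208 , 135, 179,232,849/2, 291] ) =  [  -  718,- 527, - 306,-208 , 168/5,135,  179, 232,291,849/2,615] 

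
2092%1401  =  691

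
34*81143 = 2758862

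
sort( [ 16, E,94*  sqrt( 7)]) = [E, 16, 94*sqrt(7)]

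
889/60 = 14+49/60 = 14.82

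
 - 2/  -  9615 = 2/9615 = 0.00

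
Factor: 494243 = 59^1* 8377^1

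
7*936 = 6552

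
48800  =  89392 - 40592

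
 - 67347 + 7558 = - 59789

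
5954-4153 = 1801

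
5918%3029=2889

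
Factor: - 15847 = - 13^1*23^1*53^1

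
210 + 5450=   5660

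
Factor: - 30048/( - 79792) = 2^1*3^1*313^1*4987^ (-1 ) = 1878/4987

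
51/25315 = 51/25315 = 0.00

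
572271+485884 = 1058155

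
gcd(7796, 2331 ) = 1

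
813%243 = 84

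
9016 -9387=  - 371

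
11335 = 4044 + 7291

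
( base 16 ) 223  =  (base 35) fm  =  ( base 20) 177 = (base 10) 547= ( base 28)JF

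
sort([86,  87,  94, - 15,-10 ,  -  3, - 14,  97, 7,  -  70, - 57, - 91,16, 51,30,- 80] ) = [ - 91, - 80, - 70,-57,  -  15 , - 14 ,-10,  -  3,  7,16,30,51,86,87 , 94, 97 ]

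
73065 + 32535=105600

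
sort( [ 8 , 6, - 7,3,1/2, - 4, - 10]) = [ - 10 ,-7, - 4,  1/2,  3,6,  8 ]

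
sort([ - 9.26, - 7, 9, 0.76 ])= [ - 9.26 , - 7,  0.76,9 ]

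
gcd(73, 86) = 1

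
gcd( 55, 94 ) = 1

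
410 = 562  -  152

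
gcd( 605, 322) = 1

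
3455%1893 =1562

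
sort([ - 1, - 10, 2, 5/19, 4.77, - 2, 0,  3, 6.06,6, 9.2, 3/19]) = [ - 10,  -  2, - 1, 0, 3/19, 5/19 , 2,3 , 4.77,6,6.06, 9.2] 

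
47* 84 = 3948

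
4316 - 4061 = 255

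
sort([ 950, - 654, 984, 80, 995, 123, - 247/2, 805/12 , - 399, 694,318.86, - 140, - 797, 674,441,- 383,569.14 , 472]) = [-797  , - 654, - 399 , - 383, - 140, - 247/2,805/12,80,123,318.86,441, 472, 569.14, 674, 694,950, 984,995]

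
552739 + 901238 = 1453977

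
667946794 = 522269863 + 145676931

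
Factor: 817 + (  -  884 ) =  - 67 = - 67^1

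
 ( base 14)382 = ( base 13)420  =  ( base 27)q0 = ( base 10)702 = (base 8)1276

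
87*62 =5394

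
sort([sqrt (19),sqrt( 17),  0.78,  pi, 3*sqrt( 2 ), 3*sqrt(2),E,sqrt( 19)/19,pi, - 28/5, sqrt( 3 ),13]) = [ - 28/5, sqrt(19 ) /19, 0.78, sqrt( 3),  E, pi,pi, sqrt (17), 3*sqrt( 2),3*sqrt(2)  ,  sqrt( 19 ),13]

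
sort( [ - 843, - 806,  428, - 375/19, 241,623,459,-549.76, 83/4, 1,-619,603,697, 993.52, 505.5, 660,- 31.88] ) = [ - 843,-806, - 619,  -  549.76,-31.88, - 375/19, 1,83/4 , 241, 428 , 459 , 505.5, 603, 623,660, 697,993.52 ]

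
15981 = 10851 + 5130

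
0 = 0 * 1854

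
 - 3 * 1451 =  - 4353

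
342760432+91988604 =434749036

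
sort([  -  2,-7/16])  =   [ - 2, - 7/16 ] 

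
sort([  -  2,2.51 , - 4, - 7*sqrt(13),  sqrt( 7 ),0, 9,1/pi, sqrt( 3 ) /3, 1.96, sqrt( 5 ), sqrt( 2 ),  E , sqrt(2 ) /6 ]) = [ - 7 *sqrt( 13 ), - 4,-2,0,  sqrt(2 ) /6, 1/pi, sqrt( 3) /3, sqrt( 2 ), 1.96,  sqrt( 5), 2.51, sqrt( 7), E , 9] 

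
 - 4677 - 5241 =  - 9918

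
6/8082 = 1/1347 = 0.00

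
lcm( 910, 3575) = 50050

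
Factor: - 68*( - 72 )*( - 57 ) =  - 2^5*3^3*17^1*19^1 = - 279072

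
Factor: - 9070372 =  - 2^2*19^1*23^1*5189^1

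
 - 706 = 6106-6812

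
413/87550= 413/87550 =0.00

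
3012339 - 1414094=1598245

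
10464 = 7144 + 3320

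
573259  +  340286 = 913545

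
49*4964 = 243236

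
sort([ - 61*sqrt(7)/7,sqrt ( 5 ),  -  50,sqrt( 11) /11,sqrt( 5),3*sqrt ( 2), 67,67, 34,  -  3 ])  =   [ - 50, - 61*sqrt( 7 ) /7, - 3,sqrt( 11) /11, sqrt(5 ),sqrt(5 ),  3*sqrt ( 2 ) , 34,67, 67 ] 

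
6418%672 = 370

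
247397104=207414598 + 39982506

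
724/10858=362/5429=0.07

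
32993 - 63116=-30123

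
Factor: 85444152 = 2^3*3^1*3560173^1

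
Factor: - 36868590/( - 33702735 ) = 2^1 * 3^1*11^ ( - 1)*31^( - 1)* 167^1*223^1*599^ (-1 ) = 223446/204259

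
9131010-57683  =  9073327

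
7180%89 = 60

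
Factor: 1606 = 2^1*11^1*73^1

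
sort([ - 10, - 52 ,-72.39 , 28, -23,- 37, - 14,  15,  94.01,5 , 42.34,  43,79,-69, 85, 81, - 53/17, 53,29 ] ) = [  -  72.39,-69,-52 , - 37,-23,-14,  -  10 , - 53/17,5,15, 28,29, 42.34,43, 53,79, 81,85,94.01 ] 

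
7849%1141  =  1003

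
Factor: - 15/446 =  - 2^( -1)*3^1 * 5^1*223^( -1)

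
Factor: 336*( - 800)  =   -2^9*3^1*5^2*7^1   =  - 268800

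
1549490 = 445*3482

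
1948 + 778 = 2726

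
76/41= 76/41 = 1.85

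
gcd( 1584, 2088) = 72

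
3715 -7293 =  - 3578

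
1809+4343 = 6152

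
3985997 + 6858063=10844060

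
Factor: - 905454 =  - 2^1 * 3^2*11^1*17^1 * 269^1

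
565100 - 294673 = 270427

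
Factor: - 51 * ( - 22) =2^1*3^1 * 11^1*17^1 = 1122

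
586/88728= 293/44364 = 0.01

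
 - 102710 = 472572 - 575282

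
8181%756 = 621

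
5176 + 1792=6968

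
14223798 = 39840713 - 25616915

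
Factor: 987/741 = 329/247 = 7^1*13^(  -  1 )*19^(  -  1)*47^1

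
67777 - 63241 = 4536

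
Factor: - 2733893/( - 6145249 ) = 11^( - 1)*37^2*179^( - 1 )*1997^1 * 3121^(- 1 ) 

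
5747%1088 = 307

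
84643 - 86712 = -2069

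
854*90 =76860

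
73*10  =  730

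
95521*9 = 859689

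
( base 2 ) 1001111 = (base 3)2221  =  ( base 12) 67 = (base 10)79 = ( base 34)2B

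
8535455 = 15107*565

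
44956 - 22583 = 22373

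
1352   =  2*676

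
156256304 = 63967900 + 92288404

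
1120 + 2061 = 3181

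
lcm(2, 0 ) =0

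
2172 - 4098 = -1926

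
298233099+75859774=374092873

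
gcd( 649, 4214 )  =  1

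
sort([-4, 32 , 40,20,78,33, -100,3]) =[ - 100,  -  4,3, 20,32, 33, 40,78]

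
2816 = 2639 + 177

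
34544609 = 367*94127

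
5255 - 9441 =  -4186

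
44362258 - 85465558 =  - 41103300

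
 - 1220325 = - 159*7675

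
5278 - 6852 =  - 1574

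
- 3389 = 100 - 3489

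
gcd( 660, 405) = 15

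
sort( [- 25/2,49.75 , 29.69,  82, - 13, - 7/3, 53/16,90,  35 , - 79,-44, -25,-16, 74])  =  [ - 79,-44,-25, - 16,-13,  -  25/2, - 7/3,53/16 , 29.69,35,  49.75, 74,82 , 90]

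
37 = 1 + 36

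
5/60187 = 5/60187 = 0.00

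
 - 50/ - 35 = 1+3/7= 1.43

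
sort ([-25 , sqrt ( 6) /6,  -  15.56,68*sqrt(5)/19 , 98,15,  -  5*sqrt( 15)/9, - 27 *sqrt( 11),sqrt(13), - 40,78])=[  -  27*sqrt (11),  -  40, - 25, - 15.56, - 5  *  sqrt( 15)/9,sqrt (6) /6,sqrt(13), 68*sqrt(5 )/19,15,78, 98]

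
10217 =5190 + 5027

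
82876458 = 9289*8922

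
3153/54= 1051/18  =  58.39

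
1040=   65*16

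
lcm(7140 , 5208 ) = 442680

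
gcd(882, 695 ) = 1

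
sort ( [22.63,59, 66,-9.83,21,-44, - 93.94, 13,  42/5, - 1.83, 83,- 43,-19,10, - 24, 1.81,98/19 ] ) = [ - 93.94,- 44 , - 43,  -  24, - 19 , - 9.83, - 1.83, 1.81, 98/19,42/5, 10, 13, 21, 22.63, 59,66,83 ]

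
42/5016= 7/836 = 0.01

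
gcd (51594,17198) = 17198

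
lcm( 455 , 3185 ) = 3185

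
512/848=32/53 = 0.60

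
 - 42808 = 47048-89856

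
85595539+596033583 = 681629122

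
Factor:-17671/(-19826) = 41/46 = 2^( - 1 )*23^(-1 ) *41^1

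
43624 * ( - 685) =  - 29882440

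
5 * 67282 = 336410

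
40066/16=2504 +1/8 = 2504.12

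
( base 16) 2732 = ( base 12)5982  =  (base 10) 10034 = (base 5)310114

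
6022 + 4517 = 10539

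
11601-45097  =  -33496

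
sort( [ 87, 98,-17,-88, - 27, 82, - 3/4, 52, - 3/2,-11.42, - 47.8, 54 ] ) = [-88, - 47.8, - 27, - 17,-11.42, - 3/2,  -  3/4,52,54, 82, 87  ,  98]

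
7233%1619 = 757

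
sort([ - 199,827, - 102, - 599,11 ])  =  [ - 599, - 199, - 102,11, 827]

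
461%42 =41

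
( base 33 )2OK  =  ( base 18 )942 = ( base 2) 101110101110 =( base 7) 11501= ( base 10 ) 2990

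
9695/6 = 1615 + 5/6 =1615.83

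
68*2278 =154904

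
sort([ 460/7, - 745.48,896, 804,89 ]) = [ - 745.48,460/7,  89, 804, 896 ] 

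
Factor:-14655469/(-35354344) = 2^( - 3 )*29^1* 107^1*4723^1*4419293^( - 1 ) 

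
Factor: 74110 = 2^1*5^1*7411^1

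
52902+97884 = 150786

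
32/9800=4/1225 =0.00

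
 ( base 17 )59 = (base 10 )94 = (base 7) 163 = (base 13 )73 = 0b1011110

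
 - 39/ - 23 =1 + 16/23 = 1.70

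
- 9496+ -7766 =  - 17262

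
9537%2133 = 1005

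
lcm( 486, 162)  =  486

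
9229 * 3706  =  34202674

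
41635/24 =1734 + 19/24 = 1734.79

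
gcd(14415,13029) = 3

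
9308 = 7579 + 1729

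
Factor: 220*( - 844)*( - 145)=26923600 = 2^4 *5^2*11^1*29^1*211^1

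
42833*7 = 299831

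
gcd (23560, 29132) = 4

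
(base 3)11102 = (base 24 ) 4N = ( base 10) 119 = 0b1110111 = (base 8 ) 167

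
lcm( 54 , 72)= 216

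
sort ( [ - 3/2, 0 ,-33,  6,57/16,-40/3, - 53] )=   [ - 53,-33, - 40/3, - 3/2, 0, 57/16, 6] 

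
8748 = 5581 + 3167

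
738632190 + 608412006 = 1347044196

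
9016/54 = 4508/27  =  166.96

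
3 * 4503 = 13509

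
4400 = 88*50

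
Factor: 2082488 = 2^3 * 163^1*1597^1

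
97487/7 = 13926+5/7 = 13926.71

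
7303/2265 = 3  +  508/2265 = 3.22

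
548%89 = 14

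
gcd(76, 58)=2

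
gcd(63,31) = 1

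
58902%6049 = 4461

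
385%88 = 33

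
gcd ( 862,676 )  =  2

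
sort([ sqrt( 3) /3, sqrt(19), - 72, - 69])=[-72, - 69, sqrt (3)/3, sqrt( 19)]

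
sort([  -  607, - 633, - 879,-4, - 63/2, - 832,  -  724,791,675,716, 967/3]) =[ - 879, - 832, - 724, - 633,-607, - 63/2,  -  4, 967/3,675,716,791]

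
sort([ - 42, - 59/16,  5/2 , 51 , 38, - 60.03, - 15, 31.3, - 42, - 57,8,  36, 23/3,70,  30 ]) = [ - 60.03, - 57, - 42, - 42, - 15 ,- 59/16, 5/2, 23/3, 8, 30,31.3 , 36, 38,  51  ,  70 ] 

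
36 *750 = 27000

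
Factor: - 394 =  - 2^1 * 197^1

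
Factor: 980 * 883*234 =2^3*3^2*5^1 *7^2 * 13^1 * 883^1= 202489560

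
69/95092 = 69/95092  =  0.00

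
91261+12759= 104020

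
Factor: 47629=47629^1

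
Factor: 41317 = 79^1 * 523^1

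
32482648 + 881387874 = 913870522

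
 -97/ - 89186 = 97/89186 = 0.00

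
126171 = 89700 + 36471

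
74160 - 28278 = 45882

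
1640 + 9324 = 10964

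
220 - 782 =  - 562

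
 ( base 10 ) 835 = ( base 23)1D7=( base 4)31003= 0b1101000011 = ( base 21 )1IG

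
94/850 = 47/425 = 0.11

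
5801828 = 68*85321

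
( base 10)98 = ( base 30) 38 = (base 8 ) 142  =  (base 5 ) 343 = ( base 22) 4a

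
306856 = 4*76714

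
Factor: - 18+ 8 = -10 =- 2^1*5^1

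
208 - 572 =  - 364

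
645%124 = 25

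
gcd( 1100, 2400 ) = 100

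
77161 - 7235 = 69926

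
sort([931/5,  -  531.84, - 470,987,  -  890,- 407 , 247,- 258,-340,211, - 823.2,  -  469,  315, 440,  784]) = [ - 890  , - 823.2,-531.84 ,-470, - 469,-407,  -  340, - 258,931/5, 211, 247, 315 , 440 , 784,987 ]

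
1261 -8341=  - 7080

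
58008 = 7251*8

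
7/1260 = 1/180 = 0.01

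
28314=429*66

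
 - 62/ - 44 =1 + 9/22 = 1.41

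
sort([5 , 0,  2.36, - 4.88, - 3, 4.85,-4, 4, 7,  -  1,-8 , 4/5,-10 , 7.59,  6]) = [-10, - 8,-4.88, - 4, - 3 ,-1,0, 4/5,2.36,4, 4.85,5, 6,7,7.59]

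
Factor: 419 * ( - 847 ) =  - 354893= -7^1 * 11^2 * 419^1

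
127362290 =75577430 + 51784860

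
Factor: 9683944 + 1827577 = 7^2 * 29^1*8101^1 = 11511521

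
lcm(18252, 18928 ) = 511056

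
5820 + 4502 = 10322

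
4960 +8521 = 13481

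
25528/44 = 580+2/11 =580.18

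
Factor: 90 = 2^1*3^2*5^1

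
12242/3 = 12242/3= 4080.67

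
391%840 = 391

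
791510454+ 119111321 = 910621775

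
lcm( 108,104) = 2808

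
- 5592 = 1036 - 6628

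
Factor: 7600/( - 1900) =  - 4 = - 2^2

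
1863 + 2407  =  4270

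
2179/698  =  3 + 85/698  =  3.12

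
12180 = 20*609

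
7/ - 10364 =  - 7/10364 = - 0.00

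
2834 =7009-4175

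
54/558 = 3/31 = 0.10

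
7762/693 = 11 + 139/693= 11.20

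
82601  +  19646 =102247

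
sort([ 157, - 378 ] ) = [ - 378,157] 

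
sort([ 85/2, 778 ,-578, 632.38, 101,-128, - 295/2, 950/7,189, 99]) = [ - 578, - 295/2,- 128  ,  85/2 , 99, 101,950/7,189,  632.38,778]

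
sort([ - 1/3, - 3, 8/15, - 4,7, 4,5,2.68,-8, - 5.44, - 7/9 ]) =[  -  8, - 5.44, - 4, - 3, - 7/9 , - 1/3  ,  8/15,  2.68 , 4,5, 7 ] 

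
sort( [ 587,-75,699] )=[ - 75,587, 699] 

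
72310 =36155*2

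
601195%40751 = 30681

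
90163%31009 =28145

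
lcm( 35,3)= 105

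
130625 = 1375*95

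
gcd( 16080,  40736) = 1072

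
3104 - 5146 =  - 2042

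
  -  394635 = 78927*( - 5) 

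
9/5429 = 9/5429 = 0.00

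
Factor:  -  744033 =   -  3^1*37^1*6703^1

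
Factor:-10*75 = -750 =- 2^1*3^1 * 5^3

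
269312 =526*512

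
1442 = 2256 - 814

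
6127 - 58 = 6069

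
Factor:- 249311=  - 249311^1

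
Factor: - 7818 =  -2^1*3^1*1303^1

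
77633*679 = 52712807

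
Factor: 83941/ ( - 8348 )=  - 2^(- 2 )*11^1*13^1*587^1*2087^( - 1)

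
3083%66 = 47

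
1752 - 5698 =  - 3946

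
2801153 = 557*5029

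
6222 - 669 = 5553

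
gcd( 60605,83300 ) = 85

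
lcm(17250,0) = 0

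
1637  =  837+800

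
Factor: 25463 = 25463^1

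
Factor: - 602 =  - 2^1*7^1*43^1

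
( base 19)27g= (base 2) 1101100111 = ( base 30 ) t1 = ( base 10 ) 871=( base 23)1EK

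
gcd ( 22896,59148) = 1908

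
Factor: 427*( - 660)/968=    - 6405/22 = -2^( - 1)*3^1*5^1 * 7^1*11^( - 1 ) *61^1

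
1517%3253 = 1517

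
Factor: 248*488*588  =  2^8*3^1*7^2*31^1*61^1 =71162112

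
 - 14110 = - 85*166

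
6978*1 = 6978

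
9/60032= 9/60032 = 0.00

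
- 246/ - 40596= 41/6766 = 0.01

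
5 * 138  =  690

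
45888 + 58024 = 103912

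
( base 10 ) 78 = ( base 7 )141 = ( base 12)66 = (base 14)58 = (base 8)116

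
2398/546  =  4 + 107/273=4.39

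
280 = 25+255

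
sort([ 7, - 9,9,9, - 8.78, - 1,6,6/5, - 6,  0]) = [ - 9, - 8.78,-6, - 1,0, 6/5, 6, 7,9,9]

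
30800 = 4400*7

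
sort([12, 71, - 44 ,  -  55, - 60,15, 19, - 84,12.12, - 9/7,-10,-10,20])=[  -  84,-60, - 55,-44,-10, - 10, - 9/7,12,12.12,15,19,20,71 ] 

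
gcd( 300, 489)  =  3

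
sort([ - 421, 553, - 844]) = [ - 844 , - 421 , 553 ]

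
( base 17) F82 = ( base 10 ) 4473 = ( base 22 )957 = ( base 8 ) 10571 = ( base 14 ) 18B7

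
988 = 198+790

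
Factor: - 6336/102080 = - 3^2*5^( - 1 )*29^ ( - 1) = - 9/145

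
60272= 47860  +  12412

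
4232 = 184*23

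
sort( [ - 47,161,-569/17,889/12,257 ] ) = [ - 47,-569/17,889/12,161,257]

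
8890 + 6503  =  15393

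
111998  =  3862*29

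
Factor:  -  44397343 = - 44397343^1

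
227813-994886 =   -  767073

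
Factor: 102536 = 2^3*7^1 * 1831^1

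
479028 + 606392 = 1085420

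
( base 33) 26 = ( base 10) 72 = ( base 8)110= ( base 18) 40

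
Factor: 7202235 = 3^1 * 5^1 * 19^1*37^1 * 683^1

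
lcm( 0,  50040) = 0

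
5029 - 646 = 4383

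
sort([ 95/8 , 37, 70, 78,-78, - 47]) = [- 78,-47, 95/8, 37,70, 78 ] 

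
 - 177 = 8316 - 8493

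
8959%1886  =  1415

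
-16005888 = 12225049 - 28230937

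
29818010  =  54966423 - 25148413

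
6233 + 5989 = 12222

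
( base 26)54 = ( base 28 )4M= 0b10000110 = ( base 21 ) 68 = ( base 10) 134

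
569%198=173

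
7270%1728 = 358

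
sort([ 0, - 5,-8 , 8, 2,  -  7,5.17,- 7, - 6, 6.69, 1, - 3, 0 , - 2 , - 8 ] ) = [ - 8,- 8,- 7, - 7 , - 6, - 5 , - 3, - 2 , 0,0,1,  2, 5.17 , 6.69,8]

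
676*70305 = 47526180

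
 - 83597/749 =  - 83597/749 = - 111.61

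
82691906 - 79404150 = 3287756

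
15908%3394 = 2332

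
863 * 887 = 765481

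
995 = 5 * 199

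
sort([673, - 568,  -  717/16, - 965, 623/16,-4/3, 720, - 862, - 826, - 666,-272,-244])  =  [-965,  -  862, - 826,-666, -568,  -  272 , - 244,-717/16, -4/3, 623/16,  673,720]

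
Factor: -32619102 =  - 2^1 * 3^1*223^1 * 24379^1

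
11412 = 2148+9264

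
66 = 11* 6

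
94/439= 94/439 = 0.21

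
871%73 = 68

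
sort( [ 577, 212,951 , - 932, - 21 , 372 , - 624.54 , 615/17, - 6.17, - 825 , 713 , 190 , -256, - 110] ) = [ - 932, - 825, - 624.54, - 256 , - 110, - 21, - 6.17 , 615/17,190,212 , 372,  577 , 713,951]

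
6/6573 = 2/2191 = 0.00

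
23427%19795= 3632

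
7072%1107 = 430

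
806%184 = 70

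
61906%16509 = 12379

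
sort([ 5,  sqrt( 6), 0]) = [ 0,sqrt ( 6 ),5 ] 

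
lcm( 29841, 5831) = 507297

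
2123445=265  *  8013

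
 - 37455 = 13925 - 51380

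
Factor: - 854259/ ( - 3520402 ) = 2^ ( - 1)*3^1*7^1*19^1 * 37^( - 1 )*113^(  -  1)*421^( - 1 )*2141^1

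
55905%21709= 12487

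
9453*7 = 66171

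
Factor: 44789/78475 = 5^ ( - 2)*43^( - 1 )*73^ ( - 1)*44789^1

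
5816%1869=209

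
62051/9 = 6894+5/9  =  6894.56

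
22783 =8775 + 14008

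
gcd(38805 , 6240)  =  195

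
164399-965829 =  - 801430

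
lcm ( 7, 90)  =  630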